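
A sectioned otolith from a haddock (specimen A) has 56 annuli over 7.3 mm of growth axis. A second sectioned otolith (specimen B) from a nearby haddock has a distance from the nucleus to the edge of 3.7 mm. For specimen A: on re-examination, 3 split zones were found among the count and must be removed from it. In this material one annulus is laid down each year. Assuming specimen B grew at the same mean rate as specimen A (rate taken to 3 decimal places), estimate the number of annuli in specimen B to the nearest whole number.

27 annuli

Specimen A: after corrections the count is 56 − 3 = 53 annuli.
A: 7.3 mm over 53 years gives 7.3 / 53 ≈ 0.138 mm/year.
Specimen B: 3.7 mm / 0.138 mm per year = 26.81 years ≈ 27 annuli.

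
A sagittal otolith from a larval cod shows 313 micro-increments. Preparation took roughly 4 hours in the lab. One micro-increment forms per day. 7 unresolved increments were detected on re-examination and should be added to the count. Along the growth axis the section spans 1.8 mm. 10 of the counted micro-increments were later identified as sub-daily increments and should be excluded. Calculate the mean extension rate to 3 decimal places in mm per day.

0.006 mm per day

True micro-increment count = 313 − 10 + 7 = 310.
Extension rate ≈ 1.8 / 310 = 0.006 mm per day.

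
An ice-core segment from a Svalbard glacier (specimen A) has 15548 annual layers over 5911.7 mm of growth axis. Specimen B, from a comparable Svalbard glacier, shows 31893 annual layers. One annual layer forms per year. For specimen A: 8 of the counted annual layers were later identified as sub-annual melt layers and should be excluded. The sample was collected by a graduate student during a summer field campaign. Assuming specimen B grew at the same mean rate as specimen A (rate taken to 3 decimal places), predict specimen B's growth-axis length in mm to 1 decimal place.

Specimen A: true annual layer count = 15548 − 8 = 15540.
A: Extension rate ≈ 5911.7 / 15540 = 0.380 mm per year.
B's length ≈ 0.380 × 31893 = 12119.3 mm.

12119.3 mm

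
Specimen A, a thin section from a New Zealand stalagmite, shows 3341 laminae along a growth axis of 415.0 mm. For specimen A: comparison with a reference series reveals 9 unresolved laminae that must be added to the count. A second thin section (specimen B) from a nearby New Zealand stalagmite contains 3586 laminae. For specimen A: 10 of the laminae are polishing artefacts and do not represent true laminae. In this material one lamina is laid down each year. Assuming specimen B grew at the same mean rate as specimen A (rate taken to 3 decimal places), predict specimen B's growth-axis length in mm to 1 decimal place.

Specimen A: after corrections the count is 3341 − 10 + 9 = 3340 laminae.
A: 415.0 mm over 3340 years gives 415.0 / 3340 ≈ 0.124 mm per year.
B's length ≈ 0.124 × 3586 = 444.7 mm.

444.7 mm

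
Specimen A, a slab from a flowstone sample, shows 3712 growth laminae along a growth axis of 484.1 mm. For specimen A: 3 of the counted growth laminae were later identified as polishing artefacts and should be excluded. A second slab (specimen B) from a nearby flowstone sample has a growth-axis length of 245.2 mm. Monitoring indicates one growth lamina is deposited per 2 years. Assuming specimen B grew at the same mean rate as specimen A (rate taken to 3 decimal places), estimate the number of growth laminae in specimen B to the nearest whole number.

Specimen A: true growth lamina count = 3712 − 3 = 3709.
Specimen A: at 2 years per growth lamina, 3709 × 2 = 7418 years.
A: Mean rate = 484.1 mm / 7418 years ≈ 0.065 mm per year.
B spans 245.2 / 0.065 = 3772.31 years; at 2 years per growth lamina that is 3772.31 / 2 ≈ 1886 growth laminae.

1886 growth laminae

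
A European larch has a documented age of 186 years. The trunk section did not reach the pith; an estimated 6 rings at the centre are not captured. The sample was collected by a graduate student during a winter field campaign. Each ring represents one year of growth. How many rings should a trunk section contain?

180 rings

One ring per year gives 186 rings over 186 years.
Less the 6 uncaptured rings: 186 − 6 = 180.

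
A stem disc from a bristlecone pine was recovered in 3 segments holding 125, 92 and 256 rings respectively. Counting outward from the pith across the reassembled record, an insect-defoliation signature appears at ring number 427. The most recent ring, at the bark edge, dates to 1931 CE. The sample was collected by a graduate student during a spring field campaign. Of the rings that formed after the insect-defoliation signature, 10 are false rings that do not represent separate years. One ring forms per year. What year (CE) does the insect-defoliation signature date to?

Total rings = 125 + 92 + 256 = 473.
473 − 427 = 46 rings lie beyond the insect-defoliation signature toward the bark edge.
Excluding 10 false rings: 46 − 10 = 36.
1931 − 36 = 1895 CE.

1895 CE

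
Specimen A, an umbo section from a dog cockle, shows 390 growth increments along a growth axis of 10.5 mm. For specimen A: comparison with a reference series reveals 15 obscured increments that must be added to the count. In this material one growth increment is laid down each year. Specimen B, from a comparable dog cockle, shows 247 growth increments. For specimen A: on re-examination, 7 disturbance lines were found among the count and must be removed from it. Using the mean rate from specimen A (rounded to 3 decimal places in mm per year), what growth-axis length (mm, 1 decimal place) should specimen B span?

Specimen A: true growth increment count = 390 − 7 + 15 = 398.
A: 10.5 mm over 398 years gives 10.5 / 398 ≈ 0.026 mm/year.
Length of B = 0.026 × 247 = 6.4 mm.

6.4 mm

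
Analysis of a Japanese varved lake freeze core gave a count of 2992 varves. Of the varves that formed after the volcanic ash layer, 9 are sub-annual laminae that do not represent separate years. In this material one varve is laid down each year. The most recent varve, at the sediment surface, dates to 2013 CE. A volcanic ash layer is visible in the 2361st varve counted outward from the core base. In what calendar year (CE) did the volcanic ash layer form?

The volcanic ash layer sits at varve 2361 from the core base, so 2992 − 2361 = 631 varves formed after it.
Removing the 9 false varves leaves 631 − 9 = 622 true varves beyond the volcanic ash layer.
The varve at the sediment surface is 2013 CE, so the volcanic ash layer dates to 2013 − 622 = 1391 CE.

1391 CE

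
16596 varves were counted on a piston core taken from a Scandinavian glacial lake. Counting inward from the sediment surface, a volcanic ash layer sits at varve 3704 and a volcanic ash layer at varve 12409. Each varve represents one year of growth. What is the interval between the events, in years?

12409 − 3704 = 8705 varves lie between the two events.
At one varve per year, 8705 years elapsed between them.

8705 years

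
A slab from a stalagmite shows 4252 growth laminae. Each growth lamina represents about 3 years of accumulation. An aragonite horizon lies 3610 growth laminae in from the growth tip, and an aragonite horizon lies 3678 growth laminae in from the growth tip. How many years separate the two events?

204 yr

The two markers are separated by 3678 − 3610 = 68 growth laminae.
68 growth laminae at 3 years each span 68 × 3 = 204 years.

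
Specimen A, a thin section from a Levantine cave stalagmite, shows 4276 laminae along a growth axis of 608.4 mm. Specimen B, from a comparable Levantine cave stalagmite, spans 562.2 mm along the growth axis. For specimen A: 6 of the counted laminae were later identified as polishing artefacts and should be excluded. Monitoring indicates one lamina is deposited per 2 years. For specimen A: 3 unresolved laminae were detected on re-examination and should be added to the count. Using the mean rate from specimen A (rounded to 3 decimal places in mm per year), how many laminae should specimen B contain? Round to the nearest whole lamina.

Specimen A: adjusted count: 4276 − 6 + 3 = 4273 laminae.
Specimen A: at 2 years per lamina, 4273 × 2 = 8546 years.
A: 608.4 mm over 8546 years gives 608.4 / 8546 ≈ 0.071 mm/year.
Specimen B: 562.2 mm / 0.071 mm per year = 7918.31 years; at 2 years per lamina that is 7918.31 / 2 ≈ 3959 laminae.

3959 laminae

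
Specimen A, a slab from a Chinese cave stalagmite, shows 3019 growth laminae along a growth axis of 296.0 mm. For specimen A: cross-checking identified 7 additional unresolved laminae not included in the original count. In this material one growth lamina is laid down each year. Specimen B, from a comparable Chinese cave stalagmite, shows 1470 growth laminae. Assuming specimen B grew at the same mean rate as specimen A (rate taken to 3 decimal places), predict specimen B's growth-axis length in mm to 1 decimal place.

Specimen A: adjusted count: 3019 + 7 = 3026 growth laminae.
A: Mean rate = 296.0 mm / 3026 years ≈ 0.098 mm per year.
For B, 0.098 mm/year × 1470 years = 144.1 mm.

144.1 mm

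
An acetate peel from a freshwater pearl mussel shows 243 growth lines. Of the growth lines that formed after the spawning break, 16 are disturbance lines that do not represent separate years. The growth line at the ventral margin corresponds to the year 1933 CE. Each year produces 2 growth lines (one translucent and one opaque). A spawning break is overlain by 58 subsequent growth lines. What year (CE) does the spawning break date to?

1912 CE

58 growth lines formed after the spawning break.
Excluding 16 false growth lines: 58 − 16 = 42.
42 growth lines at 2 per year is 42 / 2 = 21 years.
Counting back 21 years from 1933 CE places the spawning break in 1933 − 21 = 1912 CE.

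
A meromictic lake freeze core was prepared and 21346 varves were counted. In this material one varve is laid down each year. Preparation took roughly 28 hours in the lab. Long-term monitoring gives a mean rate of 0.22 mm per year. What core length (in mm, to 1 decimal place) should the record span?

4696.1 mm

21346 years of growth are recorded.
21346 years at 0.22 mm/year gives 0.22 × 21346 = 4696.1 mm.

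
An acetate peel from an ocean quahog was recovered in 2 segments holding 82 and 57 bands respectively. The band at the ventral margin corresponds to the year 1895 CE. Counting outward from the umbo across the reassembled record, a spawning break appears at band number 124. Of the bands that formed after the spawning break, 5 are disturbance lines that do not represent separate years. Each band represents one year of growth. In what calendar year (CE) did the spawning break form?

Total bands = 82 + 57 = 139.
139 − 124 = 15 bands lie beyond the spawning break toward the ventral margin.
15 − 5 false = 10 true bands after the spawning break.
1895 − 10 = 1885 CE.

1885 CE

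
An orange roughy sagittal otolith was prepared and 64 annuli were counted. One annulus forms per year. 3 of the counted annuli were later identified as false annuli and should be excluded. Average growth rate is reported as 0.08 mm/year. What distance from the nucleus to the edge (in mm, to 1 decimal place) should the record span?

After corrections the count is 64 − 3 = 61 annuli.
61 years at 0.08 mm/year gives 0.08 × 61 = 4.9 mm.

4.9 mm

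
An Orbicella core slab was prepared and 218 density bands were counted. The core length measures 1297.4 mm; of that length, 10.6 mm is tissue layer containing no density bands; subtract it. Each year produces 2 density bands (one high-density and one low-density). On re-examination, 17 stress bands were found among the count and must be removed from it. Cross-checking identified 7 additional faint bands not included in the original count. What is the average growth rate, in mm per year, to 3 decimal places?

12.373 mm per year

After corrections the count is 218 − 17 + 7 = 208 density bands.
Dividing by 2 density bands per year: 208 / 2 = 104 years.
Removing the 10.6 mm offcut leaves 1297.4 − 10.6 = 1286.8 mm.
Mean rate = 1286.8 mm / 104 years ≈ 12.373 mm per year.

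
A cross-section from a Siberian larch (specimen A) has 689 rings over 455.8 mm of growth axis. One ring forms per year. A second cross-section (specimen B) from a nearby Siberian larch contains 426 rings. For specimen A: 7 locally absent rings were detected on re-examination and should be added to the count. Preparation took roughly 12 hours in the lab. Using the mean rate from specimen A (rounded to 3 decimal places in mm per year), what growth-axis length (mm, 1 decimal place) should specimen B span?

279.0 mm

Specimen A: after corrections the count is 689 + 7 = 696 rings.
A: 455.8 mm over 696 years gives 455.8 / 696 ≈ 0.655 mm/year.
B's length ≈ 0.655 × 426 = 279.0 mm.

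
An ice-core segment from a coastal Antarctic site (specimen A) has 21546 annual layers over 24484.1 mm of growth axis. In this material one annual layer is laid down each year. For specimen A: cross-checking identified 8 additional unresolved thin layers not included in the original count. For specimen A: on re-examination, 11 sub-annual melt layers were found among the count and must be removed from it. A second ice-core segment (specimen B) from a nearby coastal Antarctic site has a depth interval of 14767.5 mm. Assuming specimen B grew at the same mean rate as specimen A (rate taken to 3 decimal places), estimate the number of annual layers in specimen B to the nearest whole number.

12988 annual layers

Specimen A: after corrections the count is 21546 − 11 + 8 = 21543 annual layers.
A: 24484.1 mm over 21543 years gives 24484.1 / 21543 ≈ 1.137 mm/yr.
Specimen B: 14767.5 mm / 1.137 mm per year = 12988.13 years ≈ 12988 annual layers.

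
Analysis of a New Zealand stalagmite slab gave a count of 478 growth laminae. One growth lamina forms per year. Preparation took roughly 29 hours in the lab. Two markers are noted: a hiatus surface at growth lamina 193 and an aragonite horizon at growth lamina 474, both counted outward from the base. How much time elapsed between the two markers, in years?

474 − 193 = 281 growth laminae lie between the two events.
That is 281 years at one growth lamina per year.

281 years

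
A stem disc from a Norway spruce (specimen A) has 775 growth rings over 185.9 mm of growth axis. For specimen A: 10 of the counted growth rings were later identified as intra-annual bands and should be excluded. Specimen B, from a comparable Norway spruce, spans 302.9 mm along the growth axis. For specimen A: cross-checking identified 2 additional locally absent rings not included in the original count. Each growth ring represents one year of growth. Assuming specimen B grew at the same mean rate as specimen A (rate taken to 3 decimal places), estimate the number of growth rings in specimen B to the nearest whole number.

Specimen A: correcting the raw count gives 775 − 10 + 2 = 767 true growth rings.
A: 185.9 mm over 767 years gives 185.9 / 767 ≈ 0.242 mm/year.
B spans 302.9 / 0.242 = 1251.65 years ≈ 1252 growth rings.

1252 growth rings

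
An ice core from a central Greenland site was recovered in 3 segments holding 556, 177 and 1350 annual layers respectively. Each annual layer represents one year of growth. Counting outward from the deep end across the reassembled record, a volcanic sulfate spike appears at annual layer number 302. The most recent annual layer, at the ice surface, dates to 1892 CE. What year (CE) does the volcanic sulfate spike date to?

111 CE

Total annual layers = 556 + 177 + 1350 = 2083.
2083 − 302 = 1781 annual layers lie beyond the volcanic sulfate spike toward the ice surface.
1892 − 1781 = 111 CE.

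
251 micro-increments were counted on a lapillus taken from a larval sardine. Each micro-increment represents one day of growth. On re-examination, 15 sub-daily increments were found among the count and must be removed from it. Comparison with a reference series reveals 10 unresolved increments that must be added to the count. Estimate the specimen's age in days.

After corrections the count is 251 − 15 + 10 = 246 micro-increments.
With a one-to-one micro-increment periodicity this is 246 days.

246 d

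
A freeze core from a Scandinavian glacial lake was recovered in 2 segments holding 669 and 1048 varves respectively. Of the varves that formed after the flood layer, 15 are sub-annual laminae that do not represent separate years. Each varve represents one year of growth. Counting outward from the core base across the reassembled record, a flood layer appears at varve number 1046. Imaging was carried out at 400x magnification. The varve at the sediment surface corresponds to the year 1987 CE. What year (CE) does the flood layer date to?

1331 CE

Total varves = 669 + 1048 = 1717.
Between varve 1046 and the sediment surface there are 1717 − 1046 = 671 varves.
Removing the 15 false varves leaves 671 − 15 = 656 true varves beyond the flood layer.
Counting back 656 years from 1987 CE places the flood layer in 1987 − 656 = 1331 CE.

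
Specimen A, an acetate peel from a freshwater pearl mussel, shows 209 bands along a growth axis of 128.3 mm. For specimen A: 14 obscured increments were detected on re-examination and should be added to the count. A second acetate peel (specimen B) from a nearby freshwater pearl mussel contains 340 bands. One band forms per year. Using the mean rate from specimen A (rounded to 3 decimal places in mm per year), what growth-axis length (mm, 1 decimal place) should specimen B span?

195.5 mm

Specimen A: correcting the raw count gives 209 + 14 = 223 true bands.
A: 128.3 mm over 223 years gives 128.3 / 223 ≈ 0.575 mm per year.
B's length ≈ 0.575 × 340 = 195.5 mm.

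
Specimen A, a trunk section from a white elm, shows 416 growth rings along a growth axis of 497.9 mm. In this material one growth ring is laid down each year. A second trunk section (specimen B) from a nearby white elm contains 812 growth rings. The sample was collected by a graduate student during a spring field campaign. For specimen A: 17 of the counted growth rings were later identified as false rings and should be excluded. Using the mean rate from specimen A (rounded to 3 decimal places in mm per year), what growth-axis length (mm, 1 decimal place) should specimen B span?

1013.4 mm

Specimen A: correcting the raw count gives 416 − 17 = 399 true growth rings.
A: Mean rate = 497.9 mm / 399 years ≈ 1.248 mm per year.
Length of B = 1.248 × 812 = 1013.4 mm.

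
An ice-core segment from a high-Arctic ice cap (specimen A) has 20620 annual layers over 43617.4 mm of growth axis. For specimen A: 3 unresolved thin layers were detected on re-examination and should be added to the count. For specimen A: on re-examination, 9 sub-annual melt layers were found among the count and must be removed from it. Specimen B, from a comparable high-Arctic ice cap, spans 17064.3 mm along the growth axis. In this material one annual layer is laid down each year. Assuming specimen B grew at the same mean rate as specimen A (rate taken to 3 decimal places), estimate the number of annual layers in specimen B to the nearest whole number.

8064 annual layers

Specimen A: after corrections the count is 20620 − 9 + 3 = 20614 annual layers.
A: Extension rate ≈ 43617.4 / 20614 = 2.116 mm/yr.
For B, 17064.3 / 2.116 = 8064.41 years ≈ 8064 annual layers.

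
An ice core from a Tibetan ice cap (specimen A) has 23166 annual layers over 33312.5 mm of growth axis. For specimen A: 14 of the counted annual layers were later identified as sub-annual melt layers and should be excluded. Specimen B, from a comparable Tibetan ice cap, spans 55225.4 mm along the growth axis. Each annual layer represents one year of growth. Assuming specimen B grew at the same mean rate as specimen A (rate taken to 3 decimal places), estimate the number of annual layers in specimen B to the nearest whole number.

38378 annual layers

Specimen A: after corrections the count is 23166 − 14 = 23152 annual layers.
A: Mean rate = 33312.5 mm / 23152 years ≈ 1.439 mm/year.
B spans 55225.4 / 1.439 = 38377.62 years ≈ 38378 annual layers.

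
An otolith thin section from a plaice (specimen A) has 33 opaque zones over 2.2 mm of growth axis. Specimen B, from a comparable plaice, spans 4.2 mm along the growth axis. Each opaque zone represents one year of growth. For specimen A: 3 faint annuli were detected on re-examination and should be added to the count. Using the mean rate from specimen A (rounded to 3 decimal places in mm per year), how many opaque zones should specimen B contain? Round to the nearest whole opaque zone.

69 opaque zones

Specimen A: correcting the raw count gives 33 + 3 = 36 true opaque zones.
A: Mean rate = 2.2 mm / 36 years ≈ 0.061 mm per year.
Specimen B: 4.2 mm / 0.061 mm per year = 68.85 years ≈ 69 opaque zones.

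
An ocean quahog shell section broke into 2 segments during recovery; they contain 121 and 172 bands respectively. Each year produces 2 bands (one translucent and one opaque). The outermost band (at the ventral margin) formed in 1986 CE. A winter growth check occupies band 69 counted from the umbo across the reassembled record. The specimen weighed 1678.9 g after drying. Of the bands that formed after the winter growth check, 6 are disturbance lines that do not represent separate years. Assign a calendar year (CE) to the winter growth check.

1877 CE

Total bands = 121 + 172 = 293.
The winter growth check sits at band 69 from the umbo, so 293 − 69 = 224 bands formed after it.
224 − 6 false = 218 true bands after the winter growth check.
218 bands at 2 per year is 218 / 2 = 109 years.
Counting back 109 years from 1986 CE places the winter growth check in 1986 − 109 = 1877 CE.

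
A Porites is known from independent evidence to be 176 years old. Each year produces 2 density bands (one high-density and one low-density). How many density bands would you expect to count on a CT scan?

With 2 density bands per year, 176 years would produce 176 × 2 = 352 density bands.
So 352 density bands should be present.

352 density bands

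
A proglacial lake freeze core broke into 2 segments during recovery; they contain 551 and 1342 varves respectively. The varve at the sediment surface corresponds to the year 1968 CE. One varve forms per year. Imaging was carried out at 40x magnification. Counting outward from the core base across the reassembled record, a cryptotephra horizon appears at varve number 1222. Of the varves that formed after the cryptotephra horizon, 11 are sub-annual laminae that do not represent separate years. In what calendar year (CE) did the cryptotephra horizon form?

Total varves = 551 + 1342 = 1893.
Between varve 1222 and the sediment surface there are 1893 − 1222 = 671 varves.
Excluding 11 false varves: 671 − 11 = 660.
The varve at the sediment surface is 1968 CE, so the cryptotephra horizon dates to 1968 − 660 = 1308 CE.

1308 CE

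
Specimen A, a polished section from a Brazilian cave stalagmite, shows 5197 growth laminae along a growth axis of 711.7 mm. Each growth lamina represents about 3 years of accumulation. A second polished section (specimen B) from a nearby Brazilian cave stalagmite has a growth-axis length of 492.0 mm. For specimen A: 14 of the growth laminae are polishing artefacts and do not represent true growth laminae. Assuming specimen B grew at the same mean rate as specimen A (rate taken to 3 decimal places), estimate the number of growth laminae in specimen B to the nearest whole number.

Specimen A: true growth lamina count = 5197 − 14 = 5183.
Specimen A: at 3 years per growth lamina, 5183 × 3 = 15549 years.
A: Extension rate ≈ 711.7 / 15549 = 0.046 mm/yr.
B spans 492.0 / 0.046 = 10695.65 years; at 3 years per growth lamina that is 10695.65 / 3 ≈ 3565 growth laminae.

3565 growth laminae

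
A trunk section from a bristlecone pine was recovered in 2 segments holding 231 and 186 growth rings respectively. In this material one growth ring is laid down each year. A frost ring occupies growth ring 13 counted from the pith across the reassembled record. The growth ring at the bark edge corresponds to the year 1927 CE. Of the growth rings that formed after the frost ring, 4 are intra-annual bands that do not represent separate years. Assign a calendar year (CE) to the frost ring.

1527 CE

Total growth rings = 231 + 186 = 417.
Between growth ring 13 and the bark edge there are 417 − 13 = 404 growth rings.
404 − 4 false = 400 true growth rings after the frost ring.
1927 − 400 = 1527 CE.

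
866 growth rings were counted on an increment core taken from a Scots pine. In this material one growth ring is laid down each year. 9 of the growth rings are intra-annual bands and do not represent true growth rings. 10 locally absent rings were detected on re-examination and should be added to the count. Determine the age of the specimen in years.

867 years

After corrections the count is 866 − 9 + 10 = 867 growth rings.
At one growth ring per year, that is 867 years.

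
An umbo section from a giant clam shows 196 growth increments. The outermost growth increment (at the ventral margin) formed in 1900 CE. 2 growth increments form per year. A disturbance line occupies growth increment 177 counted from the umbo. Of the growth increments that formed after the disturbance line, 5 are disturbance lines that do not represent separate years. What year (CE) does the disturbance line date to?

196 − 177 = 19 growth increments lie beyond the disturbance line toward the ventral margin.
Excluding 5 false growth increments: 19 − 5 = 14.
With 2 growth increments per year, 14 / 2 = 7 years.
Counting back 7 years from 1900 CE places the disturbance line in 1900 − 7 = 1893 CE.

1893 CE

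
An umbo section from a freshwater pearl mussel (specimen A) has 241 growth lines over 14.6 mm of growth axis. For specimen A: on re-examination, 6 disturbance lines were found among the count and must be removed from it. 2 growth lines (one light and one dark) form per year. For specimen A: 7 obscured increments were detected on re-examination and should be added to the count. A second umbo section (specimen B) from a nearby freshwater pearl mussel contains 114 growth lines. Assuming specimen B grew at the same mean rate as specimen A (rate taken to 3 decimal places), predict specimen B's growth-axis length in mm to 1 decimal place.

Specimen A: adjusted count: 241 − 6 + 7 = 242 growth lines.
Specimen A: 242 growth lines at 2 per year is 242 / 2 = 121 years.
A: 14.6 mm over 121 years gives 14.6 / 121 ≈ 0.121 mm/yr.
Specimen B: dividing by 2 growth lines per year: 114 / 2 = 57 years. Length of B = 0.121 × 57 = 6.9 mm.

6.9 mm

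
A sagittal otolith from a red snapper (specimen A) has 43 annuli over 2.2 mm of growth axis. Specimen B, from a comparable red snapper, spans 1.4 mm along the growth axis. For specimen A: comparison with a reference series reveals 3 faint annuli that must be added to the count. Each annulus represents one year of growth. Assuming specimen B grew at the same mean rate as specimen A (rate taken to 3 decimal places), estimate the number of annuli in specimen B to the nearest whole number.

29 annuli

Specimen A: after corrections the count is 43 + 3 = 46 annuli.
A: Extension rate ≈ 2.2 / 46 = 0.048 mm per year.
Specimen B: 1.4 mm / 0.048 mm per year = 29.17 years ≈ 29 annuli.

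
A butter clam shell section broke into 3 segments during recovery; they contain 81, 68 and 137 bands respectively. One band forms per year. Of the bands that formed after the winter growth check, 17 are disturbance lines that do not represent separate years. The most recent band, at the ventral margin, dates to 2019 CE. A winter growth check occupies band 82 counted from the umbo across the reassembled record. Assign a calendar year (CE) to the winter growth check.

1832 CE

Total bands = 81 + 68 + 137 = 286.
286 − 82 = 204 bands lie beyond the winter growth check toward the ventral margin.
Removing the 17 false bands leaves 204 − 17 = 187 true bands beyond the winter growth check.
Counting back 187 years from 2019 CE places the winter growth check in 2019 − 187 = 1832 CE.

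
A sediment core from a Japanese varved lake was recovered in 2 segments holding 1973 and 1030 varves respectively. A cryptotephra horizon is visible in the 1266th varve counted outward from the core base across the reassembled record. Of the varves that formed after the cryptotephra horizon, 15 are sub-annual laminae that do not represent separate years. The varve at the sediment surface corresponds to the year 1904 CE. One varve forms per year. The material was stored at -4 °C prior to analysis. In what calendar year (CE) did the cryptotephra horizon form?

Total varves = 1973 + 1030 = 3003.
Between varve 1266 and the sediment surface there are 3003 − 1266 = 1737 varves.
Excluding 15 false varves: 1737 − 15 = 1722.
1904 − 1722 = 182 CE.

182 CE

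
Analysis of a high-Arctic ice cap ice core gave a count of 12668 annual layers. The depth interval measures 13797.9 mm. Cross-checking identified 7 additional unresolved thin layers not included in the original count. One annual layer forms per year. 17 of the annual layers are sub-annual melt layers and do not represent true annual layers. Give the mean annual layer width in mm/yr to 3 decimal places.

1.090 mm/yr

After corrections the count is 12668 − 17 + 7 = 12658 annual layers.
Extension rate ≈ 13797.9 / 12658 = 1.090 mm/yr.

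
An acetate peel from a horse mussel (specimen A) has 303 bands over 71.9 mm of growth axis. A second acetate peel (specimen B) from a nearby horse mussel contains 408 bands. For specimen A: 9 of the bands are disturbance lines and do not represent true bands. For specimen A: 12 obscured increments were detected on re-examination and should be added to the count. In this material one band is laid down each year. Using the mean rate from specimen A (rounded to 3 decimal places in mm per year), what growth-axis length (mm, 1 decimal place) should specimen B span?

95.9 mm

Specimen A: correcting the raw count gives 303 − 9 + 12 = 306 true bands.
A: Mean rate = 71.9 mm / 306 years ≈ 0.235 mm/year.
Length of B = 0.235 × 408 = 95.9 mm.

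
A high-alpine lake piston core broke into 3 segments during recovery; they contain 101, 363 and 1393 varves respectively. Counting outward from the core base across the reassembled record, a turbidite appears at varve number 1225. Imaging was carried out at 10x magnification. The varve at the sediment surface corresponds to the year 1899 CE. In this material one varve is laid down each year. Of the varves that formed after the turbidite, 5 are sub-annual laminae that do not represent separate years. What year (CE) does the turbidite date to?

Total varves = 101 + 363 + 1393 = 1857.
The turbidite sits at varve 1225 from the core base, so 1857 − 1225 = 632 varves formed after it.
Removing the 5 false varves leaves 632 − 5 = 627 true varves beyond the turbidite.
1899 − 627 = 1272 CE.

1272 CE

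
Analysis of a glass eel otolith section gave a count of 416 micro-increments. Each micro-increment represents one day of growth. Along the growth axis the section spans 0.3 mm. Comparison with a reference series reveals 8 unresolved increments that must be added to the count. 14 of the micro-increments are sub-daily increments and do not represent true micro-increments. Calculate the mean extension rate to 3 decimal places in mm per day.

After corrections the count is 416 − 14 + 8 = 410 micro-increments.
0.3 mm over 410 days gives 0.3 / 410 ≈ 0.001 mm per day.

0.001 mm per day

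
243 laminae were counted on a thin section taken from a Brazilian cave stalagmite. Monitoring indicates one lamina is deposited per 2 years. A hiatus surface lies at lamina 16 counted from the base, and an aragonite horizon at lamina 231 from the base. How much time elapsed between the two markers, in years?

430 years

Separation: 231 − 16 = 215 laminae.
215 laminae at 2 years each span 215 × 2 = 430 years.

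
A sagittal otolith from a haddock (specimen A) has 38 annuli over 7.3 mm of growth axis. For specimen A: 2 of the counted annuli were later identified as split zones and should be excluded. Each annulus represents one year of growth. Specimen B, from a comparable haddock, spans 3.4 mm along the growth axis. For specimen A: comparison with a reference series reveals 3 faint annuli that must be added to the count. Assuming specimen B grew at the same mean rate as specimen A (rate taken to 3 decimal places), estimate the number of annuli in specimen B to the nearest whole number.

18 annuli

Specimen A: adjusted count: 38 − 2 + 3 = 39 annuli.
A: Mean rate = 7.3 mm / 39 years ≈ 0.187 mm/yr.
B spans 3.4 / 0.187 = 18.18 years ≈ 18 annuli.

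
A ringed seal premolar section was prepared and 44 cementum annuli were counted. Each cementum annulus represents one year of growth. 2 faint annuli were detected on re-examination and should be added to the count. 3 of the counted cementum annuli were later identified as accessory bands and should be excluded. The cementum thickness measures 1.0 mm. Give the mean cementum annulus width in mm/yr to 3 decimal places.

0.023 mm/yr

After corrections the count is 44 − 3 + 2 = 43 cementum annuli.
Extension rate ≈ 1.0 / 43 = 0.023 mm/yr.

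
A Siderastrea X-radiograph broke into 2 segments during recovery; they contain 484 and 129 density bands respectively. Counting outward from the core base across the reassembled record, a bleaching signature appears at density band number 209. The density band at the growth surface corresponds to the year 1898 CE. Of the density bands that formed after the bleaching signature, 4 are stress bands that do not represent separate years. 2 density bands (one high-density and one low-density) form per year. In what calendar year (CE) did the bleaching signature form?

1698 CE

Total density bands = 484 + 129 = 613.
Between density band 209 and the growth surface there are 613 − 209 = 404 density bands.
Excluding 4 false density bands: 404 − 4 = 400.
400 density bands at 2 per year is 400 / 2 = 200 years.
The density band at the growth surface is 1898 CE, so the bleaching signature dates to 1898 − 200 = 1698 CE.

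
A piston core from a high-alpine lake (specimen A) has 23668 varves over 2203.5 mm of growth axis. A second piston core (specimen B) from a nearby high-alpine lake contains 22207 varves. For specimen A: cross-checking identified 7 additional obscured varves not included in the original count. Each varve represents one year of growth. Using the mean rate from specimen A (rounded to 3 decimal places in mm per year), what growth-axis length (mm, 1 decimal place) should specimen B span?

2065.3 mm

Specimen A: correcting the raw count gives 23668 + 7 = 23675 true varves.
A: Extension rate ≈ 2203.5 / 23675 = 0.093 mm/yr.
Length of B = 0.093 × 22207 = 2065.3 mm.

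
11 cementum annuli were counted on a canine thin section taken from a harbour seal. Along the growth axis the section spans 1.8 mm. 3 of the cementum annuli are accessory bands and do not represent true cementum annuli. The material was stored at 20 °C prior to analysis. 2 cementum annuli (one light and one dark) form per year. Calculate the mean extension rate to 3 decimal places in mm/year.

After corrections the count is 11 − 3 = 8 cementum annuli.
8 cementum annuli at 2 per year is 8 / 2 = 4 years.
Extension rate ≈ 1.8 / 4 = 0.450 mm/year.

0.450 mm/year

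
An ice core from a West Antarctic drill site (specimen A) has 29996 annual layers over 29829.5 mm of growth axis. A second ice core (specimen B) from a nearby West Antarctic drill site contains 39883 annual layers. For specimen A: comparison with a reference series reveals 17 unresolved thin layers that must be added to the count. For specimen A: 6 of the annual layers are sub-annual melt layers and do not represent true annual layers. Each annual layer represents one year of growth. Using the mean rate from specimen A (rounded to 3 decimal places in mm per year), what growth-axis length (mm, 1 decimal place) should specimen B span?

Specimen A: correcting the raw count gives 29996 − 6 + 17 = 30007 true annual layers.
A: 29829.5 mm over 30007 years gives 29829.5 / 30007 ≈ 0.994 mm/year.
Length of B = 0.994 × 39883 = 39643.7 mm.

39643.7 mm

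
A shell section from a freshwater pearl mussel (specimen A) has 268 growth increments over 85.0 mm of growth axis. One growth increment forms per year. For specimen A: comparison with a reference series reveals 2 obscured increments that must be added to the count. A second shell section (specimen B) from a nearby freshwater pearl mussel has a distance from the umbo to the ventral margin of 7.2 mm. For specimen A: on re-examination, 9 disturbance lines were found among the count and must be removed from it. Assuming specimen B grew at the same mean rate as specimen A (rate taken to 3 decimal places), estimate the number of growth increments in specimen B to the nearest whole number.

22 growth increments

Specimen A: true growth increment count = 268 − 9 + 2 = 261.
A: 85.0 mm over 261 years gives 85.0 / 261 ≈ 0.326 mm/year.
B spans 7.2 / 0.326 = 22.09 years ≈ 22 growth increments.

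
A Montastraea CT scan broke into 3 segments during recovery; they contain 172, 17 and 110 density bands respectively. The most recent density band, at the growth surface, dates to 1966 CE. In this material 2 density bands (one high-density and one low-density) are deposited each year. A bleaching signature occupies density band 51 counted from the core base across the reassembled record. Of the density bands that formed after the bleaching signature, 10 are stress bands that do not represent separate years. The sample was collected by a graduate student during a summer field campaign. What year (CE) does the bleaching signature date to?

1847 CE

Total density bands = 172 + 17 + 110 = 299.
Between density band 51 and the growth surface there are 299 − 51 = 248 density bands.
Excluding 10 false density bands: 248 − 10 = 238.
With 2 density bands per year, 238 / 2 = 119 years.
1966 − 119 = 1847 CE.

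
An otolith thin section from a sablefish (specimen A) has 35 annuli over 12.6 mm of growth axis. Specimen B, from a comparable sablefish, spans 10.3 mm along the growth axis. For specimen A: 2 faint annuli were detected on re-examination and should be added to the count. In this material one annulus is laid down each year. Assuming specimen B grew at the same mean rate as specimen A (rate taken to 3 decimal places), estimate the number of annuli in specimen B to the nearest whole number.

30 annuli

Specimen A: true annulus count = 35 + 2 = 37.
A: 12.6 mm over 37 years gives 12.6 / 37 ≈ 0.341 mm/year.
For B, 10.3 / 0.341 = 30.21 years ≈ 30 annuli.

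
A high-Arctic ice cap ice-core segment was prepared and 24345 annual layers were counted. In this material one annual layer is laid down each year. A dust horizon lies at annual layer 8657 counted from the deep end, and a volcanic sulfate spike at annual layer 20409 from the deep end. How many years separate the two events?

11752 yr

Separation: 20409 − 8657 = 11752 annual layers.
That is 11752 years at one annual layer per year.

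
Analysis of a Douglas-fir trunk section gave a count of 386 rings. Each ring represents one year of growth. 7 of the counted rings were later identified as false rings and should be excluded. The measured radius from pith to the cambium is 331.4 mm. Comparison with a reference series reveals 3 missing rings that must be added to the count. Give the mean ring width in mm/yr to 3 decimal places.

Adjusted count: 386 − 7 + 3 = 382 rings.
331.4 mm over 382 years gives 331.4 / 382 ≈ 0.868 mm/yr.

0.868 mm/yr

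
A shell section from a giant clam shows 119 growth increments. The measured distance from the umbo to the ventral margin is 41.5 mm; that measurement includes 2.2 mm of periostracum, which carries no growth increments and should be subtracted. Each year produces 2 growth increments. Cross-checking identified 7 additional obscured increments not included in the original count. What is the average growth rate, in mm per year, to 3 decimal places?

0.624 mm per year

Adjusted count: 119 + 7 = 126 growth increments.
Dividing by 2 growth increments per year: 126 / 2 = 63 years.
The growth record spans 41.5 − 2.2 = 39.3 mm.
Extension rate ≈ 39.3 / 63 = 0.624 mm per year.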